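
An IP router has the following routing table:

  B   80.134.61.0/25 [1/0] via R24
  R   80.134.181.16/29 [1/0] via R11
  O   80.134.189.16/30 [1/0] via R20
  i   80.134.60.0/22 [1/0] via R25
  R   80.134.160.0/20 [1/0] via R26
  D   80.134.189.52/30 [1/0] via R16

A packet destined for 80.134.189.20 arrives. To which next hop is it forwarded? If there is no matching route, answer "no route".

No entry's prefix contains 80.134.189.20; there is no default route.

no route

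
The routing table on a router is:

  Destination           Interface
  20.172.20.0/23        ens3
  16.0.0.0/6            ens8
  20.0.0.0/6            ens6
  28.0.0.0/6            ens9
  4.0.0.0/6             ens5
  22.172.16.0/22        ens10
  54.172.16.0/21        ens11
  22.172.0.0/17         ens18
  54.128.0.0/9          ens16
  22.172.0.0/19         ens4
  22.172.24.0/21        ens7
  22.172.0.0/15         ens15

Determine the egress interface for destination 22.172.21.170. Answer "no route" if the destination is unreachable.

ens4

Routes whose prefix contains 22.172.21.170:
  20.0.0.0/6 (20.0.0.0 - 23.255.255.255) -> ens6
  22.172.0.0/15 (22.172.0.0 - 22.173.255.255) -> ens15
  22.172.0.0/17 (22.172.0.0 - 22.172.127.255) -> ens18
  22.172.0.0/19 (22.172.0.0 - 22.172.31.255) -> ens4
More-specific entries that do NOT match:
  20.172.20.0/23 (20.172.20.0 - 20.172.21.255) does not contain 22.172.21.170
  22.172.16.0/22 (22.172.16.0 - 22.172.19.255) does not contain 22.172.21.170
  54.172.16.0/21 (54.172.16.0 - 54.172.23.255) does not contain 22.172.21.170
  22.172.24.0/21 (22.172.24.0 - 22.172.31.255) does not contain 22.172.21.170
Longest matching prefix is /19 -> interface ens4.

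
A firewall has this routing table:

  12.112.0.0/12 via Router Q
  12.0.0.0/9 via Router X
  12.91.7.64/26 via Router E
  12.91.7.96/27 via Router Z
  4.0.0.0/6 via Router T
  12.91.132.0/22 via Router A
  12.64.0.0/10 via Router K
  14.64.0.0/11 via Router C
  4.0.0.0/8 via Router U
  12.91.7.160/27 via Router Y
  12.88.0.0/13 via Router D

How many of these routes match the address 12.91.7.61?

3

Prefixes containing 12.91.7.61:
  12.0.0.0/9 (12.0.0.0 - 12.127.255.255)
  12.64.0.0/10 (12.64.0.0 - 12.127.255.255)
  12.88.0.0/13 (12.88.0.0 - 12.95.255.255)
Total matching entries: 3.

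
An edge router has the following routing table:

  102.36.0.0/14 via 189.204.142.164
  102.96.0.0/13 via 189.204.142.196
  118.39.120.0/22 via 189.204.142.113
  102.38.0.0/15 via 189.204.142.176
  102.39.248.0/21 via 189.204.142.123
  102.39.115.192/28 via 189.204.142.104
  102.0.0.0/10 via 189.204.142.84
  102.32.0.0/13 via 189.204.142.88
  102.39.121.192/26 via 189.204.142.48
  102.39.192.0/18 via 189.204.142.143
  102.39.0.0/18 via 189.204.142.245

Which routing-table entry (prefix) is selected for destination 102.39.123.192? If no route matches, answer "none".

Entries matching 102.39.123.192:
  102.0.0.0/10 (102.0.0.0 - 102.63.255.255)
  102.32.0.0/13 (102.32.0.0 - 102.39.255.255)
  102.36.0.0/14 (102.36.0.0 - 102.39.255.255)
  102.38.0.0/15 (102.38.0.0 - 102.39.255.255)
Most specific is 102.38.0.0/15.

102.38.0.0/15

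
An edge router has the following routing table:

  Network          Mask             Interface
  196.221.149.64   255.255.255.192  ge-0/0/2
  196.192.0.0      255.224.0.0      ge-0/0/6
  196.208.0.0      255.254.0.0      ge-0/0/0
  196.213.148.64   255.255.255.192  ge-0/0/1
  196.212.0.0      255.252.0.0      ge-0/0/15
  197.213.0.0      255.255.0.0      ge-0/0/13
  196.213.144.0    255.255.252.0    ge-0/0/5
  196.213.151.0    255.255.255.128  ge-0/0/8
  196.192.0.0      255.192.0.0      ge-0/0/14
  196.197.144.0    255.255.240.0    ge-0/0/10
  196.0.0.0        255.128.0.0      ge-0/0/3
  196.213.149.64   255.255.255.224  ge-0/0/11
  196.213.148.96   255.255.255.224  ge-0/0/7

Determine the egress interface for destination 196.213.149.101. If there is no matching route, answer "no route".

ge-0/0/15

Routes whose prefix contains 196.213.149.101:
  196.192.0.0/10 (196.192.0.0 - 196.255.255.255) -> ge-0/0/14
  196.192.0.0/11 (196.192.0.0 - 196.223.255.255) -> ge-0/0/6
  196.212.0.0/14 (196.212.0.0 - 196.215.255.255) -> ge-0/0/15
More-specific entries that do NOT match:
  196.213.149.64/27 (196.213.149.64 - 196.213.149.95) does not contain 196.213.149.101
  196.213.148.96/27 (196.213.148.96 - 196.213.148.127) does not contain 196.213.149.101
  196.221.149.64/26 (196.221.149.64 - 196.221.149.127) does not contain 196.213.149.101
  196.213.148.64/26 (196.213.148.64 - 196.213.148.127) does not contain 196.213.149.101
  196.213.151.0/25 (196.213.151.0 - 196.213.151.127) does not contain 196.213.149.101
  196.213.144.0/22 (196.213.144.0 - 196.213.147.255) does not contain 196.213.149.101
  196.197.144.0/20 (196.197.144.0 - 196.197.159.255) does not contain 196.213.149.101
  197.213.0.0/16 (197.213.0.0 - 197.213.255.255) does not contain 196.213.149.101
  196.208.0.0/15 (196.208.0.0 - 196.209.255.255) does not contain 196.213.149.101
Longest matching prefix is /14 -> interface ge-0/0/15.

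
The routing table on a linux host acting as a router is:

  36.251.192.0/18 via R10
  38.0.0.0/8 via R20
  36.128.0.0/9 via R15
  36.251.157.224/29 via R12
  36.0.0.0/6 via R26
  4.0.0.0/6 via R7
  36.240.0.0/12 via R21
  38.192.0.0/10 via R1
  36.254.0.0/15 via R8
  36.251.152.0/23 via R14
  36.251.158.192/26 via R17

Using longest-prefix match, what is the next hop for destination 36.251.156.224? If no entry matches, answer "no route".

Routes whose prefix contains 36.251.156.224:
  36.0.0.0/6 (36.0.0.0 - 39.255.255.255) -> R26
  36.128.0.0/9 (36.128.0.0 - 36.255.255.255) -> R15
  36.240.0.0/12 (36.240.0.0 - 36.255.255.255) -> R21
More-specific entries that do NOT match:
  36.251.157.224/29 (36.251.157.224 - 36.251.157.231) does not contain 36.251.156.224
  36.251.158.192/26 (36.251.158.192 - 36.251.158.255) does not contain 36.251.156.224
  36.251.152.0/23 (36.251.152.0 - 36.251.153.255) does not contain 36.251.156.224
  36.251.192.0/18 (36.251.192.0 - 36.251.255.255) does not contain 36.251.156.224
  36.254.0.0/15 (36.254.0.0 - 36.255.255.255) does not contain 36.251.156.224
Longest matching prefix is /12 -> next hop R21.

R21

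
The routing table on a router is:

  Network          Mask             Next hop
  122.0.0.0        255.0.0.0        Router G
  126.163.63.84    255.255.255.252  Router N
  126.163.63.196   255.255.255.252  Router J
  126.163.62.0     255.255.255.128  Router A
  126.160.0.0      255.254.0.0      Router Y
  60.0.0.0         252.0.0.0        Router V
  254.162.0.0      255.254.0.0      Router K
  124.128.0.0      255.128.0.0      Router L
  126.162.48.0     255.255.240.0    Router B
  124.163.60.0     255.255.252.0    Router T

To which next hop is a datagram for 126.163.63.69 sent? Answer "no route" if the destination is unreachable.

no route

No entry's prefix contains 126.163.63.69; there is no default route.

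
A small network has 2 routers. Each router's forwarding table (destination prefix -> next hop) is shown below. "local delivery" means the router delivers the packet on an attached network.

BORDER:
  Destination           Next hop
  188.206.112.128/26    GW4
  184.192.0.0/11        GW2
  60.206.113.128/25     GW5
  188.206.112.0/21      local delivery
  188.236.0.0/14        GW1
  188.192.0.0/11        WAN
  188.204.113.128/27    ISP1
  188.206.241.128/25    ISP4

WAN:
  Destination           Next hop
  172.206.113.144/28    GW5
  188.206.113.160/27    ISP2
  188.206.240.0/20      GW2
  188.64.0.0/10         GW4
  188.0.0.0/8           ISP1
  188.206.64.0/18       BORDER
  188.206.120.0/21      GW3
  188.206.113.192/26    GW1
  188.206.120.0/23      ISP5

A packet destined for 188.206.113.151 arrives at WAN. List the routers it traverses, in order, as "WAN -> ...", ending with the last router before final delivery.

WAN -> BORDER

At WAN: longest match for 188.206.113.151 is 188.206.64.0/18 -> BORDER
At BORDER: longest match for 188.206.113.151 is 188.206.112.0/21 -> local delivery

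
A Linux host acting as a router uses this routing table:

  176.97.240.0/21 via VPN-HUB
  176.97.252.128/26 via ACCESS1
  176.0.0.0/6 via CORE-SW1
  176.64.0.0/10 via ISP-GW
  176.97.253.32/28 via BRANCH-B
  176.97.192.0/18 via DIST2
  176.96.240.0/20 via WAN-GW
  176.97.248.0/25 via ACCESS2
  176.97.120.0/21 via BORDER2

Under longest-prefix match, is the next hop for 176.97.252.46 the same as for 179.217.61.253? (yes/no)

no

176.97.252.46: longest match 176.97.192.0/18 -> DIST2
179.217.61.253: longest match 176.0.0.0/6 -> CORE-SW1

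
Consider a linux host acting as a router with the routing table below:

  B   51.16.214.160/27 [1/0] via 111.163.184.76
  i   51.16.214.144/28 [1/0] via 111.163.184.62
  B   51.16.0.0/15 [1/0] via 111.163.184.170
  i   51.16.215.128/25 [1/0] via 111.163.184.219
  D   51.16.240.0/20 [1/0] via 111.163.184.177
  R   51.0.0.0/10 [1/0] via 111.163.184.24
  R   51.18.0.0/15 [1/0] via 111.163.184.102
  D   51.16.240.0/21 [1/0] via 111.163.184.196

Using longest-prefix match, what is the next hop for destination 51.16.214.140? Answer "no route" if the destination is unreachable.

Routes whose prefix contains 51.16.214.140:
  51.0.0.0/10 (51.0.0.0 - 51.63.255.255) -> 111.163.184.24
  51.16.0.0/15 (51.16.0.0 - 51.17.255.255) -> 111.163.184.170
More-specific entries that do NOT match:
  51.16.214.144/28 (51.16.214.144 - 51.16.214.159) does not contain 51.16.214.140
  51.16.214.160/27 (51.16.214.160 - 51.16.214.191) does not contain 51.16.214.140
  51.16.215.128/25 (51.16.215.128 - 51.16.215.255) does not contain 51.16.214.140
  51.16.240.0/21 (51.16.240.0 - 51.16.247.255) does not contain 51.16.214.140
  51.16.240.0/20 (51.16.240.0 - 51.16.255.255) does not contain 51.16.214.140
Longest matching prefix is /15 -> next hop 111.163.184.170.

111.163.184.170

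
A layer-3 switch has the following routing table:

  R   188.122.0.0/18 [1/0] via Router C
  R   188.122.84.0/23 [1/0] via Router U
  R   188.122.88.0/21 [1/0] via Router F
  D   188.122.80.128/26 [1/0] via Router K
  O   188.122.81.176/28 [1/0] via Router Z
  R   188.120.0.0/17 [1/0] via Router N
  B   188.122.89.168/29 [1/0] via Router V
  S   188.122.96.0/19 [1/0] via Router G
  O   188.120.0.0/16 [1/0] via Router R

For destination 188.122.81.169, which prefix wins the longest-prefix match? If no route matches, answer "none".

none

188.122.81.169 is outside every listed prefix and there is no default route.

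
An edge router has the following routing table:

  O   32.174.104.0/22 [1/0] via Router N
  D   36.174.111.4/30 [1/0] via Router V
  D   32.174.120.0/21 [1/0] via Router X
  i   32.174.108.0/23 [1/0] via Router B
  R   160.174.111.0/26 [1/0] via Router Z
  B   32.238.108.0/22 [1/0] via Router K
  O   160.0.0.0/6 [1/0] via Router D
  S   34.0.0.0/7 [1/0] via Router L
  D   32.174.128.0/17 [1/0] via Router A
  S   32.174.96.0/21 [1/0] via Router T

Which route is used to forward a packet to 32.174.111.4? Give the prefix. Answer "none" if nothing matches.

32.174.111.4 is outside every listed prefix and there is no default route.

none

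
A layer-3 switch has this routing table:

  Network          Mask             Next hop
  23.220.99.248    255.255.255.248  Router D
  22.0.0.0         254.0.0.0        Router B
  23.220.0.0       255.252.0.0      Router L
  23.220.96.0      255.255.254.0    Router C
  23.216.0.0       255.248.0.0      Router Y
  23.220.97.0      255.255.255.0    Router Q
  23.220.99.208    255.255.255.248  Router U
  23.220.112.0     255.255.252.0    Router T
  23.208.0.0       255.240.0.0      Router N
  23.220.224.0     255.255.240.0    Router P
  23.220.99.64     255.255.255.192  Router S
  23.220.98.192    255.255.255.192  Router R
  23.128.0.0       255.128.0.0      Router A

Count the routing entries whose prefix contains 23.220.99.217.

5

Prefixes containing 23.220.99.217:
  22.0.0.0/7 (22.0.0.0 - 23.255.255.255)
  23.128.0.0/9 (23.128.0.0 - 23.255.255.255)
  23.208.0.0/12 (23.208.0.0 - 23.223.255.255)
  23.216.0.0/13 (23.216.0.0 - 23.223.255.255)
  23.220.0.0/14 (23.220.0.0 - 23.223.255.255)
Total matching entries: 5.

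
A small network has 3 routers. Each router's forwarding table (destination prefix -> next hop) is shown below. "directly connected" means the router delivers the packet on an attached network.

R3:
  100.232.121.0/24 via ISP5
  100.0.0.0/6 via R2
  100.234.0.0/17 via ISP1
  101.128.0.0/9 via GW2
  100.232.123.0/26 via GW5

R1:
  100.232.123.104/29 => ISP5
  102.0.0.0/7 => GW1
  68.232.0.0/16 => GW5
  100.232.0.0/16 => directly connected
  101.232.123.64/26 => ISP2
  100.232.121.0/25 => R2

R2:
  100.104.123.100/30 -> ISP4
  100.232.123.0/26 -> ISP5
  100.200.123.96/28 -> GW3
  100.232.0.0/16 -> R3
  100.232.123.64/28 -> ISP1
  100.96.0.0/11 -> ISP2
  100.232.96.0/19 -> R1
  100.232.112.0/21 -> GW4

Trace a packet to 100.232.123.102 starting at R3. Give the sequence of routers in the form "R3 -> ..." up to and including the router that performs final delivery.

At R3: longest match for 100.232.123.102 is 100.0.0.0/6 -> R2
At R2: longest match for 100.232.123.102 is 100.232.96.0/19 -> R1
At R1: longest match for 100.232.123.102 is 100.232.0.0/16 -> directly connected

R3 -> R2 -> R1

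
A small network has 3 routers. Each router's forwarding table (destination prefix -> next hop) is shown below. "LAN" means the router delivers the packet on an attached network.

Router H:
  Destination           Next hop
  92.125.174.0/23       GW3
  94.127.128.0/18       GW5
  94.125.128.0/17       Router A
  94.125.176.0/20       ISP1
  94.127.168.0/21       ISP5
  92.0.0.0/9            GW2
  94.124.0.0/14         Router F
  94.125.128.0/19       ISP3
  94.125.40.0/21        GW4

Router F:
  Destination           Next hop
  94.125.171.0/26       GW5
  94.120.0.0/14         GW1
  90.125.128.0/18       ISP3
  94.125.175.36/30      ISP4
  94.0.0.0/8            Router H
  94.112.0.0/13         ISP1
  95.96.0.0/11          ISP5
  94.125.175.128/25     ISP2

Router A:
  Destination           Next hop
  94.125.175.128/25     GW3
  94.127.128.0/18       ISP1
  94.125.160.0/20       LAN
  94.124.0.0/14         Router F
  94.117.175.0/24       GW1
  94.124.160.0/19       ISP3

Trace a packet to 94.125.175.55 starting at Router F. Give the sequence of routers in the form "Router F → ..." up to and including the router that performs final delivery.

Router F → Router H → Router A

At Router F: longest match for 94.125.175.55 is 94.0.0.0/8 -> Router H
At Router H: longest match for 94.125.175.55 is 94.125.128.0/17 -> Router A
At Router A: longest match for 94.125.175.55 is 94.125.160.0/20 -> LAN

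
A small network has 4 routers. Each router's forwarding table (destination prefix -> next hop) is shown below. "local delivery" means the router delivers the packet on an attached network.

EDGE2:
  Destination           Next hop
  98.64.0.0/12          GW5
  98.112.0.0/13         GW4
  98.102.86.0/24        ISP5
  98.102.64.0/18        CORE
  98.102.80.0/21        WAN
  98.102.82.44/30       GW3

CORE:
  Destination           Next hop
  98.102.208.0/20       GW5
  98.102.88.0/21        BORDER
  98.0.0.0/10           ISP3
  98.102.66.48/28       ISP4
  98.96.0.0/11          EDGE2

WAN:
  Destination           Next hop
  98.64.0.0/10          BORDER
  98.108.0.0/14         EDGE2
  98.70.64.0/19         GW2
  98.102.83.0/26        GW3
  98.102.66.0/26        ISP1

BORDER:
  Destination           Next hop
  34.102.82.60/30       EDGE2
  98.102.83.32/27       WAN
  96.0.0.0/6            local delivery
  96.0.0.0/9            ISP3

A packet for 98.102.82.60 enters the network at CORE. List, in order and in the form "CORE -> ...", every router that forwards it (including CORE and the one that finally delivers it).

At CORE: longest match for 98.102.82.60 is 98.96.0.0/11 -> EDGE2
At EDGE2: longest match for 98.102.82.60 is 98.102.80.0/21 -> WAN
At WAN: longest match for 98.102.82.60 is 98.64.0.0/10 -> BORDER
At BORDER: longest match for 98.102.82.60 is 96.0.0.0/6 -> local delivery

CORE -> EDGE2 -> WAN -> BORDER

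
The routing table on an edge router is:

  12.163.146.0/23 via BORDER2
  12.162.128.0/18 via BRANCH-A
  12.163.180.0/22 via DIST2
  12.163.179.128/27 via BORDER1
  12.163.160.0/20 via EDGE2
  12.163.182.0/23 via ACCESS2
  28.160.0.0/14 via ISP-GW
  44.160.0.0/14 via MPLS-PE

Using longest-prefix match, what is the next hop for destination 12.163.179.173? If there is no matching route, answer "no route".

No entry's prefix contains 12.163.179.173; there is no default route.

no route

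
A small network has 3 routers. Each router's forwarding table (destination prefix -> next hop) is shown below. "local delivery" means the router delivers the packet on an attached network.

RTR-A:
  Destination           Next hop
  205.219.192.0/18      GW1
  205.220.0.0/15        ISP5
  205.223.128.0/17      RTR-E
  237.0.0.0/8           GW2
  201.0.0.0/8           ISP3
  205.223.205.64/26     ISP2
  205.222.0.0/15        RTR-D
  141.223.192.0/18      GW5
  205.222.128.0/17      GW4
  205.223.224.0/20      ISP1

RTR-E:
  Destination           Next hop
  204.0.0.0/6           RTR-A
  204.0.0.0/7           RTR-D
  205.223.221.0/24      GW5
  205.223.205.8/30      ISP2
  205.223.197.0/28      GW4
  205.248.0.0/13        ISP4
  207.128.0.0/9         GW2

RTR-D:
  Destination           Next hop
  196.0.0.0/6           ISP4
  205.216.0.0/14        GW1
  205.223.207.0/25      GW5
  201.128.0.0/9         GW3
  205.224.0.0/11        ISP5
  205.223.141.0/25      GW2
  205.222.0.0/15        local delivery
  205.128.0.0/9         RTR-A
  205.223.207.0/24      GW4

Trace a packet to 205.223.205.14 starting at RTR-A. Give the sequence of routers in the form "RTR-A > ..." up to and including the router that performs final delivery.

RTR-A > RTR-E > RTR-D

At RTR-A: longest match for 205.223.205.14 is 205.223.128.0/17 -> RTR-E
At RTR-E: longest match for 205.223.205.14 is 204.0.0.0/7 -> RTR-D
At RTR-D: longest match for 205.223.205.14 is 205.222.0.0/15 -> local delivery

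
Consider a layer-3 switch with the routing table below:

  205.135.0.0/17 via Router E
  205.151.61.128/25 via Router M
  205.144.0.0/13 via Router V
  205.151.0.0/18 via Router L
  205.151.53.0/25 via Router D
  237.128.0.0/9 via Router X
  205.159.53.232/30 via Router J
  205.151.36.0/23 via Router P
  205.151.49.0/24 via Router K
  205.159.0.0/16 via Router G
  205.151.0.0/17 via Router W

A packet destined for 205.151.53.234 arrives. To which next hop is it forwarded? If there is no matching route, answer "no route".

Router L

Routes whose prefix contains 205.151.53.234:
  205.144.0.0/13 (205.144.0.0 - 205.151.255.255) -> Router V
  205.151.0.0/17 (205.151.0.0 - 205.151.127.255) -> Router W
  205.151.0.0/18 (205.151.0.0 - 205.151.63.255) -> Router L
More-specific entries that do NOT match:
  205.159.53.232/30 (205.159.53.232 - 205.159.53.235) does not contain 205.151.53.234
  205.151.61.128/25 (205.151.61.128 - 205.151.61.255) does not contain 205.151.53.234
  205.151.53.0/25 (205.151.53.0 - 205.151.53.127) does not contain 205.151.53.234
  205.151.49.0/24 (205.151.49.0 - 205.151.49.255) does not contain 205.151.53.234
  205.151.36.0/23 (205.151.36.0 - 205.151.37.255) does not contain 205.151.53.234
Longest matching prefix is /18 -> next hop Router L.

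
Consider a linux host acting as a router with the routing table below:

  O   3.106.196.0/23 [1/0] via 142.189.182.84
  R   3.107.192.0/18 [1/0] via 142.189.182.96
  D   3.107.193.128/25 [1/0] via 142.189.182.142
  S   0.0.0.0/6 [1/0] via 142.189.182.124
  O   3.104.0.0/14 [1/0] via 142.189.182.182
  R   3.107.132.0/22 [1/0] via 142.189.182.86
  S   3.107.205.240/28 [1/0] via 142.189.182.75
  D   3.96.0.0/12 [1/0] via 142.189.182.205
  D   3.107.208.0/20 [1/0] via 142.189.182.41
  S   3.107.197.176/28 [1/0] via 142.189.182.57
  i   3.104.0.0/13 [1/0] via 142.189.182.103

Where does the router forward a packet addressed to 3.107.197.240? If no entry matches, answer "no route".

Routes whose prefix contains 3.107.197.240:
  0.0.0.0/6 (0.0.0.0 - 3.255.255.255) -> 142.189.182.124
  3.96.0.0/12 (3.96.0.0 - 3.111.255.255) -> 142.189.182.205
  3.104.0.0/13 (3.104.0.0 - 3.111.255.255) -> 142.189.182.103
  3.104.0.0/14 (3.104.0.0 - 3.107.255.255) -> 142.189.182.182
  3.107.192.0/18 (3.107.192.0 - 3.107.255.255) -> 142.189.182.96
More-specific entries that do NOT match:
  3.107.205.240/28 (3.107.205.240 - 3.107.205.255) does not contain 3.107.197.240
  3.107.197.176/28 (3.107.197.176 - 3.107.197.191) does not contain 3.107.197.240
  3.107.193.128/25 (3.107.193.128 - 3.107.193.255) does not contain 3.107.197.240
  3.106.196.0/23 (3.106.196.0 - 3.106.197.255) does not contain 3.107.197.240
  3.107.132.0/22 (3.107.132.0 - 3.107.135.255) does not contain 3.107.197.240
  3.107.208.0/20 (3.107.208.0 - 3.107.223.255) does not contain 3.107.197.240
Longest matching prefix is /18 -> next hop 142.189.182.96.

142.189.182.96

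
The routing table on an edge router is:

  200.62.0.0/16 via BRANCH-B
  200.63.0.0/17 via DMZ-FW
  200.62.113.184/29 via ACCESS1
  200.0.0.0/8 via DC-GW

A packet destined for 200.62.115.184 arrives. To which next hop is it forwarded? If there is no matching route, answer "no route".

BRANCH-B

Routes whose prefix contains 200.62.115.184:
  200.0.0.0/8 (200.0.0.0 - 200.255.255.255) -> DC-GW
  200.62.0.0/16 (200.62.0.0 - 200.62.255.255) -> BRANCH-B
More-specific entries that do NOT match:
  200.62.113.184/29 (200.62.113.184 - 200.62.113.191) does not contain 200.62.115.184
  200.63.0.0/17 (200.63.0.0 - 200.63.127.255) does not contain 200.62.115.184
Longest matching prefix is /16 -> next hop BRANCH-B.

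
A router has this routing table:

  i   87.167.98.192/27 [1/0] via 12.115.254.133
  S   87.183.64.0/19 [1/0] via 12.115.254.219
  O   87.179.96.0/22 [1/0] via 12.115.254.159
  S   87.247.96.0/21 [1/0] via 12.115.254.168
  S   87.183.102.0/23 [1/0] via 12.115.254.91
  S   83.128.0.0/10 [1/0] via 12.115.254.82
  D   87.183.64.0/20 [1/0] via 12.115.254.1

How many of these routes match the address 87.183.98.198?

No listed prefix contains 87.183.98.198.
Total matching entries: 0.

0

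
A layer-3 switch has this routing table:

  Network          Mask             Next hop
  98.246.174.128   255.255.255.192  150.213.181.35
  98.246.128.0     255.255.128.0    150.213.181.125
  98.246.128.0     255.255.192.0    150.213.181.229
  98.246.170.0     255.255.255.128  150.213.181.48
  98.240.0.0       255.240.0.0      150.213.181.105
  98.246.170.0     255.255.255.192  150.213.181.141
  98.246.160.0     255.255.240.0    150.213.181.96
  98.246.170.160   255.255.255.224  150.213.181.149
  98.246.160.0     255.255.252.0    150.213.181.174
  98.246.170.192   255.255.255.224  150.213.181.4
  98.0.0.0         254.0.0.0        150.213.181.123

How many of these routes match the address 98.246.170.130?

5

Prefixes containing 98.246.170.130:
  98.0.0.0/7 (98.0.0.0 - 99.255.255.255)
  98.240.0.0/12 (98.240.0.0 - 98.255.255.255)
  98.246.128.0/17 (98.246.128.0 - 98.246.255.255)
  98.246.128.0/18 (98.246.128.0 - 98.246.191.255)
  98.246.160.0/20 (98.246.160.0 - 98.246.175.255)
Total matching entries: 5.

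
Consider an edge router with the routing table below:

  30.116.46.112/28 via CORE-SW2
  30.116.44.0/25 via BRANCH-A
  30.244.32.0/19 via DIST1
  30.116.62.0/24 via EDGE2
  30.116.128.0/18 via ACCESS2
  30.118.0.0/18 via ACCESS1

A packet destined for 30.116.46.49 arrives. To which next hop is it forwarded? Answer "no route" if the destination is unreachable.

no route

No entry's prefix contains 30.116.46.49; there is no default route.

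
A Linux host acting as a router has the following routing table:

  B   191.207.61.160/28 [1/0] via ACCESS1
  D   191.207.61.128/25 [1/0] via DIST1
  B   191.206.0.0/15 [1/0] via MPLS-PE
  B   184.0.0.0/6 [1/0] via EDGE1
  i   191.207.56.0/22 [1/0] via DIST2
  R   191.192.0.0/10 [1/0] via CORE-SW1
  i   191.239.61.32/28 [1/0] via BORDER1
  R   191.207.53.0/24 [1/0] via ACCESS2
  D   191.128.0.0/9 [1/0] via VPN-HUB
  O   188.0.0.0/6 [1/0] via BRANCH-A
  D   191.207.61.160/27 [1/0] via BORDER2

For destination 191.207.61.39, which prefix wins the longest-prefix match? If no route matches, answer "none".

Entries matching 191.207.61.39:
  188.0.0.0/6 (188.0.0.0 - 191.255.255.255)
  191.128.0.0/9 (191.128.0.0 - 191.255.255.255)
  191.192.0.0/10 (191.192.0.0 - 191.255.255.255)
  191.206.0.0/15 (191.206.0.0 - 191.207.255.255)
Most specific is 191.206.0.0/15.

191.206.0.0/15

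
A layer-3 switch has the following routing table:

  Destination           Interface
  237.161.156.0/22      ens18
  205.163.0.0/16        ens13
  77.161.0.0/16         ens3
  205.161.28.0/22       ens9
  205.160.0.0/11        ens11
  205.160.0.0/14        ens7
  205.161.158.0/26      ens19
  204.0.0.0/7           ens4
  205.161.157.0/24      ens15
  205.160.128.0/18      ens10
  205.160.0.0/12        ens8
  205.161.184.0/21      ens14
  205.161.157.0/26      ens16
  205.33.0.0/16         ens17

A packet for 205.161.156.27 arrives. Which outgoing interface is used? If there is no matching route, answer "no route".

Routes whose prefix contains 205.161.156.27:
  204.0.0.0/7 (204.0.0.0 - 205.255.255.255) -> ens4
  205.160.0.0/11 (205.160.0.0 - 205.191.255.255) -> ens11
  205.160.0.0/12 (205.160.0.0 - 205.175.255.255) -> ens8
  205.160.0.0/14 (205.160.0.0 - 205.163.255.255) -> ens7
More-specific entries that do NOT match:
  205.161.158.0/26 (205.161.158.0 - 205.161.158.63) does not contain 205.161.156.27
  205.161.157.0/26 (205.161.157.0 - 205.161.157.63) does not contain 205.161.156.27
  205.161.157.0/24 (205.161.157.0 - 205.161.157.255) does not contain 205.161.156.27
  237.161.156.0/22 (237.161.156.0 - 237.161.159.255) does not contain 205.161.156.27
  205.161.28.0/22 (205.161.28.0 - 205.161.31.255) does not contain 205.161.156.27
  205.161.184.0/21 (205.161.184.0 - 205.161.191.255) does not contain 205.161.156.27
  205.160.128.0/18 (205.160.128.0 - 205.160.191.255) does not contain 205.161.156.27
  205.163.0.0/16 (205.163.0.0 - 205.163.255.255) does not contain 205.161.156.27
  77.161.0.0/16 (77.161.0.0 - 77.161.255.255) does not contain 205.161.156.27
  205.33.0.0/16 (205.33.0.0 - 205.33.255.255) does not contain 205.161.156.27
Longest matching prefix is /14 -> interface ens7.

ens7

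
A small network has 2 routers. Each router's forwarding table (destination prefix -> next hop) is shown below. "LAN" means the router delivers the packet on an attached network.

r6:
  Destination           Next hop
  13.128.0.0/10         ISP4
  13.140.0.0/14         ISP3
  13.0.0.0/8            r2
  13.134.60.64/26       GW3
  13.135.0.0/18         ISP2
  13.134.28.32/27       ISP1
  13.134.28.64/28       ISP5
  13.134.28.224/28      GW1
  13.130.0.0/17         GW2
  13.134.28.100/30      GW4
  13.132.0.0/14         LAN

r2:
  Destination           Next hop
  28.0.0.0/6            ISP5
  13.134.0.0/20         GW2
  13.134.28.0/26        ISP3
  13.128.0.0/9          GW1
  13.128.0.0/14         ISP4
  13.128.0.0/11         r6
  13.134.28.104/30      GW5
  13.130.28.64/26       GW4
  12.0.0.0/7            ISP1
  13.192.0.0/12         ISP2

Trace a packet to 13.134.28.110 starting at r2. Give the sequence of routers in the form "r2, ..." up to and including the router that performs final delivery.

r2, r6

At r2: longest match for 13.134.28.110 is 13.128.0.0/11 -> r6
At r6: longest match for 13.134.28.110 is 13.132.0.0/14 -> LAN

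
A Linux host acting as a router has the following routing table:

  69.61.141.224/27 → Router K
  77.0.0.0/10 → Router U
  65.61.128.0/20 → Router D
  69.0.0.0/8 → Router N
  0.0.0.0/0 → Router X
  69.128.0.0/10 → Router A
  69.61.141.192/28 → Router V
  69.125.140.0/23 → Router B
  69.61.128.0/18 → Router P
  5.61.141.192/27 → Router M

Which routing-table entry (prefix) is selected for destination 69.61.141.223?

Entries matching 69.61.141.223:
  0.0.0.0/0 (default, matches everything)
  69.0.0.0/8 (69.0.0.0 - 69.255.255.255)
  69.61.128.0/18 (69.61.128.0 - 69.61.191.255)
Most specific is 69.61.128.0/18.

69.61.128.0/18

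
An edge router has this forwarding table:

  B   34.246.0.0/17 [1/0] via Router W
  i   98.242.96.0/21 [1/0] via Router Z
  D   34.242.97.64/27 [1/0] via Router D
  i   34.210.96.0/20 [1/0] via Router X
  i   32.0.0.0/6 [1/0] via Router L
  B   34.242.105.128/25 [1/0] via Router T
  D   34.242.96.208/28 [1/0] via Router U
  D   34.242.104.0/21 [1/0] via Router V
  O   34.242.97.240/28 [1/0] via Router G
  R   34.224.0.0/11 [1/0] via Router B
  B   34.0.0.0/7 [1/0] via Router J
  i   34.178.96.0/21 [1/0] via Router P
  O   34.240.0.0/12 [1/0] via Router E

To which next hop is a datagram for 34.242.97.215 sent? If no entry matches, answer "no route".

Router E

Routes whose prefix contains 34.242.97.215:
  32.0.0.0/6 (32.0.0.0 - 35.255.255.255) -> Router L
  34.0.0.0/7 (34.0.0.0 - 35.255.255.255) -> Router J
  34.224.0.0/11 (34.224.0.0 - 34.255.255.255) -> Router B
  34.240.0.0/12 (34.240.0.0 - 34.255.255.255) -> Router E
More-specific entries that do NOT match:
  34.242.96.208/28 (34.242.96.208 - 34.242.96.223) does not contain 34.242.97.215
  34.242.97.240/28 (34.242.97.240 - 34.242.97.255) does not contain 34.242.97.215
  34.242.97.64/27 (34.242.97.64 - 34.242.97.95) does not contain 34.242.97.215
  34.242.105.128/25 (34.242.105.128 - 34.242.105.255) does not contain 34.242.97.215
  98.242.96.0/21 (98.242.96.0 - 98.242.103.255) does not contain 34.242.97.215
  34.242.104.0/21 (34.242.104.0 - 34.242.111.255) does not contain 34.242.97.215
  34.178.96.0/21 (34.178.96.0 - 34.178.103.255) does not contain 34.242.97.215
  34.210.96.0/20 (34.210.96.0 - 34.210.111.255) does not contain 34.242.97.215
  34.246.0.0/17 (34.246.0.0 - 34.246.127.255) does not contain 34.242.97.215
Longest matching prefix is /12 -> next hop Router E.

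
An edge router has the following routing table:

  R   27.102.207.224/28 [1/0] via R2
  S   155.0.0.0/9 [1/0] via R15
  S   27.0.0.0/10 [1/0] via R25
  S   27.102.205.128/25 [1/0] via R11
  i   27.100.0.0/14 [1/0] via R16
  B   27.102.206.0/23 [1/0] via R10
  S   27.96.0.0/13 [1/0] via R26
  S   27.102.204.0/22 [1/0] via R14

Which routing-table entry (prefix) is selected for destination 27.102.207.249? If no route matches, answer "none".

Entries matching 27.102.207.249:
  27.96.0.0/13 (27.96.0.0 - 27.103.255.255)
  27.100.0.0/14 (27.100.0.0 - 27.103.255.255)
  27.102.204.0/22 (27.102.204.0 - 27.102.207.255)
  27.102.206.0/23 (27.102.206.0 - 27.102.207.255)
Most specific is 27.102.206.0/23.

27.102.206.0/23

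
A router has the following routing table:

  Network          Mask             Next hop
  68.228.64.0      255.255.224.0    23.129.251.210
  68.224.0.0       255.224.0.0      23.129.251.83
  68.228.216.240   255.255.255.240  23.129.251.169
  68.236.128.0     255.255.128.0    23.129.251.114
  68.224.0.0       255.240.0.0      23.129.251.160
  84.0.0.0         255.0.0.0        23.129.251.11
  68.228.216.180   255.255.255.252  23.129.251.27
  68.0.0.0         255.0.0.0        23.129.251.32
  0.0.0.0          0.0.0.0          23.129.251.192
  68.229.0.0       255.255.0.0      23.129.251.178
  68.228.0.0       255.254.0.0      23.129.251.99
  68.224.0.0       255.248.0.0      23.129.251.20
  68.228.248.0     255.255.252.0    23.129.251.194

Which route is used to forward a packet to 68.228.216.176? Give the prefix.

68.228.0.0/15

Entries matching 68.228.216.176:
  0.0.0.0/0 (default, matches everything)
  68.0.0.0/8 (68.0.0.0 - 68.255.255.255)
  68.224.0.0/11 (68.224.0.0 - 68.255.255.255)
  68.224.0.0/12 (68.224.0.0 - 68.239.255.255)
  68.224.0.0/13 (68.224.0.0 - 68.231.255.255)
  68.228.0.0/15 (68.228.0.0 - 68.229.255.255)
Most specific is 68.228.0.0/15.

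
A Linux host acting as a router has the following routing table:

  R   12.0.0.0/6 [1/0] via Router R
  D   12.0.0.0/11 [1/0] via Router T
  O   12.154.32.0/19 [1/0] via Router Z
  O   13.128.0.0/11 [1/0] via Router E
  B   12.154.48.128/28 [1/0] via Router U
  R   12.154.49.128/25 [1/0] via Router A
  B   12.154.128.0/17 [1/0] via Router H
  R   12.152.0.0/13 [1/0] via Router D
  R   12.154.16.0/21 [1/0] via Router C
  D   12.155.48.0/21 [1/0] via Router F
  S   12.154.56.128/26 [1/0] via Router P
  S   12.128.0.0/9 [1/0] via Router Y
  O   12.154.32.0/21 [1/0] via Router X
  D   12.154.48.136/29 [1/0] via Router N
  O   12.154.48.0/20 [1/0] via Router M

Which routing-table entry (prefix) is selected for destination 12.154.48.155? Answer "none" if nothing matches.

Entries matching 12.154.48.155:
  12.0.0.0/6 (12.0.0.0 - 15.255.255.255)
  12.128.0.0/9 (12.128.0.0 - 12.255.255.255)
  12.152.0.0/13 (12.152.0.0 - 12.159.255.255)
  12.154.32.0/19 (12.154.32.0 - 12.154.63.255)
  12.154.48.0/20 (12.154.48.0 - 12.154.63.255)
Most specific is 12.154.48.0/20.

12.154.48.0/20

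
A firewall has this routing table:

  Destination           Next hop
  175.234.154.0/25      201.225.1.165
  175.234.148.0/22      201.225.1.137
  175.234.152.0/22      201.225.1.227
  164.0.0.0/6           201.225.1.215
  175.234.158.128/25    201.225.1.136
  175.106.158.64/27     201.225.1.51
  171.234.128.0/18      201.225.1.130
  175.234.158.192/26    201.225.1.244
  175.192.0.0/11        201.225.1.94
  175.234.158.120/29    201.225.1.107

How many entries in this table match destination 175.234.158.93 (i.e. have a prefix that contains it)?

No listed prefix contains 175.234.158.93.
Total matching entries: 0.

0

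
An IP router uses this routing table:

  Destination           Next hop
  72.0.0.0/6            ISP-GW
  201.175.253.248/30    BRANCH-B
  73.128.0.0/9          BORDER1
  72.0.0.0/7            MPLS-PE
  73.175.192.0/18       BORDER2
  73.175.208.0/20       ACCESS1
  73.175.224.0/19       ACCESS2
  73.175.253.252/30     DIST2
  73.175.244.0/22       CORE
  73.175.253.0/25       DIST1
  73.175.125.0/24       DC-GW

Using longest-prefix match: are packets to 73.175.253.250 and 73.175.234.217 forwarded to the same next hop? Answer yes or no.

73.175.253.250: longest match 73.175.224.0/19 -> ACCESS2
73.175.234.217: longest match 73.175.224.0/19 -> ACCESS2

yes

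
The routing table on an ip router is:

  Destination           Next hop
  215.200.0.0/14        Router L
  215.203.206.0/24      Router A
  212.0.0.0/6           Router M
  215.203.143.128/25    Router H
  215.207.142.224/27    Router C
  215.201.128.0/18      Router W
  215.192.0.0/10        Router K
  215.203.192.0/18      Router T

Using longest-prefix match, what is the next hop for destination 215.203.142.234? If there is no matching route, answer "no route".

Router L

Routes whose prefix contains 215.203.142.234:
  212.0.0.0/6 (212.0.0.0 - 215.255.255.255) -> Router M
  215.192.0.0/10 (215.192.0.0 - 215.255.255.255) -> Router K
  215.200.0.0/14 (215.200.0.0 - 215.203.255.255) -> Router L
More-specific entries that do NOT match:
  215.207.142.224/27 (215.207.142.224 - 215.207.142.255) does not contain 215.203.142.234
  215.203.143.128/25 (215.203.143.128 - 215.203.143.255) does not contain 215.203.142.234
  215.203.206.0/24 (215.203.206.0 - 215.203.206.255) does not contain 215.203.142.234
  215.201.128.0/18 (215.201.128.0 - 215.201.191.255) does not contain 215.203.142.234
  215.203.192.0/18 (215.203.192.0 - 215.203.255.255) does not contain 215.203.142.234
Longest matching prefix is /14 -> next hop Router L.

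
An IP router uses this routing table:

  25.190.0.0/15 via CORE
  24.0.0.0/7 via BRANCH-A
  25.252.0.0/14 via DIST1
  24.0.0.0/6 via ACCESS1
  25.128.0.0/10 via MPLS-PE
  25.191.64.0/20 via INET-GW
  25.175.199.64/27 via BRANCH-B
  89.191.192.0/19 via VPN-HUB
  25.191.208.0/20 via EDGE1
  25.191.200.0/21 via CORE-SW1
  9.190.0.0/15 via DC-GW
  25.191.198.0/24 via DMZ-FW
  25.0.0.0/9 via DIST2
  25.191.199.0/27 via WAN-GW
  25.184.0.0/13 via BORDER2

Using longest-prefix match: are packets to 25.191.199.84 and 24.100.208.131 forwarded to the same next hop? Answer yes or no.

25.191.199.84: longest match 25.190.0.0/15 -> CORE
24.100.208.131: longest match 24.0.0.0/7 -> BRANCH-A

no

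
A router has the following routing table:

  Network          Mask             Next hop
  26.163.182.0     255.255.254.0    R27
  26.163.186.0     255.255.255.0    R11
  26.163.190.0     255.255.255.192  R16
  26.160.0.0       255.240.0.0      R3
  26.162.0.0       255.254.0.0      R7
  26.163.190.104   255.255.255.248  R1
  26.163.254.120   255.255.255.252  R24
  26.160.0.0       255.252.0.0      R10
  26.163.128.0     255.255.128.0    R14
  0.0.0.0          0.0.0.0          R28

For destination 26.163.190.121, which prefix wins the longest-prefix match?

26.163.128.0/17

Entries matching 26.163.190.121:
  0.0.0.0/0 (default, matches everything)
  26.160.0.0/12 (26.160.0.0 - 26.175.255.255)
  26.160.0.0/14 (26.160.0.0 - 26.163.255.255)
  26.162.0.0/15 (26.162.0.0 - 26.163.255.255)
  26.163.128.0/17 (26.163.128.0 - 26.163.255.255)
Most specific is 26.163.128.0/17.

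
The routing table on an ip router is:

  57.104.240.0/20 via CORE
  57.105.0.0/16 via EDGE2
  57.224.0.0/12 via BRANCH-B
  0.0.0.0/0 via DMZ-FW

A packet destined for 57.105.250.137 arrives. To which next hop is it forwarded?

Routes whose prefix contains 57.105.250.137:
  0.0.0.0/0 (default, matches everything) -> DMZ-FW
  57.105.0.0/16 (57.105.0.0 - 57.105.255.255) -> EDGE2
More-specific entries that do NOT match:
  57.104.240.0/20 (57.104.240.0 - 57.104.255.255) does not contain 57.105.250.137
Longest matching prefix is /16 -> next hop EDGE2.

EDGE2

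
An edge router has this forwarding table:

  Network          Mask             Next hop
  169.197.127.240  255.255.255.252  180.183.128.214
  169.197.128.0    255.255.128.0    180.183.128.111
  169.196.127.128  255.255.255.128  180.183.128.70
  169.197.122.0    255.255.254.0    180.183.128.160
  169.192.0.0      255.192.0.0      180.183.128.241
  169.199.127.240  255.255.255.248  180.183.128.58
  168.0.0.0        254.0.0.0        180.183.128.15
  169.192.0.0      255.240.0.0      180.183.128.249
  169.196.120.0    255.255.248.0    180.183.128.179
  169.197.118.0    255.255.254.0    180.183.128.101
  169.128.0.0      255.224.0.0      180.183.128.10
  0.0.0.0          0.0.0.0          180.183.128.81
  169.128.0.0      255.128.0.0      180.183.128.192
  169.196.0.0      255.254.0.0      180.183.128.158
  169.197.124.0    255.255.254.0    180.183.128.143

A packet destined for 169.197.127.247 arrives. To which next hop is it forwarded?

Routes whose prefix contains 169.197.127.247:
  0.0.0.0/0 (default, matches everything) -> 180.183.128.81
  168.0.0.0/7 (168.0.0.0 - 169.255.255.255) -> 180.183.128.15
  169.128.0.0/9 (169.128.0.0 - 169.255.255.255) -> 180.183.128.192
  169.192.0.0/10 (169.192.0.0 - 169.255.255.255) -> 180.183.128.241
  169.192.0.0/12 (169.192.0.0 - 169.207.255.255) -> 180.183.128.249
  169.196.0.0/15 (169.196.0.0 - 169.197.255.255) -> 180.183.128.158
More-specific entries that do NOT match:
  169.197.127.240/30 (169.197.127.240 - 169.197.127.243) does not contain 169.197.127.247
  169.199.127.240/29 (169.199.127.240 - 169.199.127.247) does not contain 169.197.127.247
  169.196.127.128/25 (169.196.127.128 - 169.196.127.255) does not contain 169.197.127.247
  169.197.122.0/23 (169.197.122.0 - 169.197.123.255) does not contain 169.197.127.247
  169.197.118.0/23 (169.197.118.0 - 169.197.119.255) does not contain 169.197.127.247
  169.197.124.0/23 (169.197.124.0 - 169.197.125.255) does not contain 169.197.127.247
  169.196.120.0/21 (169.196.120.0 - 169.196.127.255) does not contain 169.197.127.247
  169.197.128.0/17 (169.197.128.0 - 169.197.255.255) does not contain 169.197.127.247
Longest matching prefix is /15 -> next hop 180.183.128.158.

180.183.128.158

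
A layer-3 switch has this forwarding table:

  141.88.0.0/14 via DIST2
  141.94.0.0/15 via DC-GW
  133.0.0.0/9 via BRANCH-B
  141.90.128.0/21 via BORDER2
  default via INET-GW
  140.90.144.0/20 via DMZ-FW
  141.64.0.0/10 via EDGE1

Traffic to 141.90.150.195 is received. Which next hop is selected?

DIST2

Routes whose prefix contains 141.90.150.195:
  0.0.0.0/0 (default, matches everything) -> INET-GW
  141.64.0.0/10 (141.64.0.0 - 141.127.255.255) -> EDGE1
  141.88.0.0/14 (141.88.0.0 - 141.91.255.255) -> DIST2
More-specific entries that do NOT match:
  141.90.128.0/21 (141.90.128.0 - 141.90.135.255) does not contain 141.90.150.195
  140.90.144.0/20 (140.90.144.0 - 140.90.159.255) does not contain 141.90.150.195
  141.94.0.0/15 (141.94.0.0 - 141.95.255.255) does not contain 141.90.150.195
Longest matching prefix is /14 -> next hop DIST2.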